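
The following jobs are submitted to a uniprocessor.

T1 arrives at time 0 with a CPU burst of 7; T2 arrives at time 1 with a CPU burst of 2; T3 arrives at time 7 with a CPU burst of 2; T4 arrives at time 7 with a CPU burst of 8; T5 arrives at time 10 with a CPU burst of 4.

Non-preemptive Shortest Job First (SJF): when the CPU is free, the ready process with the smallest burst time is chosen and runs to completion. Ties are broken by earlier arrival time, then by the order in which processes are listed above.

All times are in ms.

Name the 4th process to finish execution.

T5

Gantt: | T1 0-7 | T2 7-9 | T3 9-11 | T5 11-15 | T4 15-23 |
Completion: T1=7  T2=9  T3=11  T4=23  T5=15
Finish order: T1 → T2 → T3 → T5 → T4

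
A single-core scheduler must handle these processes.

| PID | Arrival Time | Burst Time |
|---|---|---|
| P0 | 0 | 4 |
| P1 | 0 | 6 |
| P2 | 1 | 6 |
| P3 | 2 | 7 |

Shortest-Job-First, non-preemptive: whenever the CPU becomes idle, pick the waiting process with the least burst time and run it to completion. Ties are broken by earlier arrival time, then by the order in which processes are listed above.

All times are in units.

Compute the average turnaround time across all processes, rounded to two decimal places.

12.50

Timeline: | P0 0-4 | P1 4-10 | P2 10-16 | P3 16-23 |
Completion: P0=4  P1=10  P2=16  P3=23
Turnaround (C−A): P0=4  P1=10  P2=15  P3=21
Turnaround times: P0=4, P1=10, P2=15, P3=21
Average turnaround = (4+10+15+21) / 4 = 50/4 = 12.50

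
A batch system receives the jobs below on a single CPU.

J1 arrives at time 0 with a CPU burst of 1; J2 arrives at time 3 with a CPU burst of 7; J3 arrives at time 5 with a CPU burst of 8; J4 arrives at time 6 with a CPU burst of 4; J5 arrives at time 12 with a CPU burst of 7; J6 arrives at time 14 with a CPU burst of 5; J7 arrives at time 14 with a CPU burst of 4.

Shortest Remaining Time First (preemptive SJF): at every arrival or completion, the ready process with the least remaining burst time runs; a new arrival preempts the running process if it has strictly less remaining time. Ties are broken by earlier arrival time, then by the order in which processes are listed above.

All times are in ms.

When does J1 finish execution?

Timeline: | J1 0-1 | idle 1-3 | J2 3-10 | J4 10-14 | J7 14-18 | J6 18-23 | J5 23-30 | J3 30-38 |
Completion: J1=1  J2=10  J3=38  J4=14  J5=30  J6=23  J7=18

1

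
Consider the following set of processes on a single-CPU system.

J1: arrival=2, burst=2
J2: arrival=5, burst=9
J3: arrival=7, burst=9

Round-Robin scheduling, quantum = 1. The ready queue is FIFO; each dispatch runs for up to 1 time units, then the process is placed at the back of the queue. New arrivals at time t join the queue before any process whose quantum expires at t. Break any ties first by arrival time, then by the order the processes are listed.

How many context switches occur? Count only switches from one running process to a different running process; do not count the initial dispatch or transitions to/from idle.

15

Gantt: | idle 0-2 | J1 2-4 | idle 4-5 | J2 5-7 | J3 7-8 | J2 8-9 | J3 9-10 | J2 10-11 | J3 11-12 | J2 12-13 | J3 13-14 | J2 14-15 | J3 15-16 | J2 16-17 | J3 17-18 | J2 18-19 | J3 19-20 | J2 20-21 | J3 21-23 |
Completion: J1=4  J2=21  J3=23
Turnaround (C−A): J1=2  J2=16  J3=16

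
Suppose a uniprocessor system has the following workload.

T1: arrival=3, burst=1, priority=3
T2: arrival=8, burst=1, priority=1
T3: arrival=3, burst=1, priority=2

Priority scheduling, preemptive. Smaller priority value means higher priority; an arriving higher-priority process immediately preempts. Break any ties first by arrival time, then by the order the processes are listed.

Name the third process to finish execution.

T2

Gantt: | idle 0-3 | T3 3-4 | T1 4-5 | idle 5-8 | T2 8-9 |
Completion: T1=5  T2=9  T3=4
Turnaround (C−A): T1=2  T2=1  T3=1
Finish order: T3 → T1 → T2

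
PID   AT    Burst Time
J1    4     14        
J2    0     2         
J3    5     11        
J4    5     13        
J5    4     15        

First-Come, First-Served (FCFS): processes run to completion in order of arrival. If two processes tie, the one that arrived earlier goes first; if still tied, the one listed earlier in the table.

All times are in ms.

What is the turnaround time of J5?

Gantt: | J2 0-2 | idle 2-4 | J1 4-18 | J5 18-33 | J3 33-44 | J4 44-57 |
Completion: J1=18  J2=2  J3=44  J4=57  J5=33
Turnaround (C−A): J1=14  J2=2  J3=39  J4=52  J5=29
Turnaround(J5) = completion − arrival = 33 − 4 = 29

29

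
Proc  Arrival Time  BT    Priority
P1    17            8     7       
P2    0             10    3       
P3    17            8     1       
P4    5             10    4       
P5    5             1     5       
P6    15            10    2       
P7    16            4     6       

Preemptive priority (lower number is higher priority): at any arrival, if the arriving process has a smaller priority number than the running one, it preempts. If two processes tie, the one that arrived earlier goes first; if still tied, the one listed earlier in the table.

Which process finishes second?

P3

Gantt: | P2 0-10 | P4 10-15 | P6 15-17 | P3 17-25 | P6 25-33 | P4 33-38 | P5 38-39 | P7 39-43 | P1 43-51 |
Completion: P1=51  P2=10  P3=25  P4=38  P5=39  P6=33  P7=43
Finish order: P2 → P3 → P6 → P4 → P5 → P7 → P1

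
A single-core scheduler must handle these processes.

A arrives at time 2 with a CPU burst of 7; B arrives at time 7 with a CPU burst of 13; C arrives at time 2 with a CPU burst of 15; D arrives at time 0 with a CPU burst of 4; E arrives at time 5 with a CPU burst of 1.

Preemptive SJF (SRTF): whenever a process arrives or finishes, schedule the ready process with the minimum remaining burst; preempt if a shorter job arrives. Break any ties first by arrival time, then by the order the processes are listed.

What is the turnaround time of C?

Timeline: | D 0-4 | A 4-5 | E 5-6 | A 6-12 | B 12-25 | C 25-40 |
Completion: A=12  B=25  C=40  D=4  E=6
Turnaround(C) = completion − arrival = 40 − 2 = 38

38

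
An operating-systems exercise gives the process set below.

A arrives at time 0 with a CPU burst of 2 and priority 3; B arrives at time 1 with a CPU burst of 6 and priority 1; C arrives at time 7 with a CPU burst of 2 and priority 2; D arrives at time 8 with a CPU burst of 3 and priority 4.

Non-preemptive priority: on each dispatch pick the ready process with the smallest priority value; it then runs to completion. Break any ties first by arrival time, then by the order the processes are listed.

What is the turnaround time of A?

2

Gantt: | A 0-2 | B 2-8 | C 8-10 | D 10-13 |
Completion: A=2  B=8  C=10  D=13
Turnaround (C−A): A=2  B=7  C=3  D=5
Turnaround(A) = completion − arrival = 2 − 0 = 2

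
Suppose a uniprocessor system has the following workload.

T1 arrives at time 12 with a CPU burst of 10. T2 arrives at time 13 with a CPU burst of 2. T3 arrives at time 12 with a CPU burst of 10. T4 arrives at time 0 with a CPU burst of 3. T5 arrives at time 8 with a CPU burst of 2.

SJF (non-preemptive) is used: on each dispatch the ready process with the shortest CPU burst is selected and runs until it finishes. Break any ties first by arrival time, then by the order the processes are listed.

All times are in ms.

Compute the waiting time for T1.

0

Timeline: | T4 0-3 | idle 3-8 | T5 8-10 | idle 10-12 | T1 12-22 | T2 22-24 | T3 24-34 |
Completion: T1=22  T2=24  T3=34  T4=3  T5=10
Waiting(T1) = turnaround − burst = 10 − 10 = 0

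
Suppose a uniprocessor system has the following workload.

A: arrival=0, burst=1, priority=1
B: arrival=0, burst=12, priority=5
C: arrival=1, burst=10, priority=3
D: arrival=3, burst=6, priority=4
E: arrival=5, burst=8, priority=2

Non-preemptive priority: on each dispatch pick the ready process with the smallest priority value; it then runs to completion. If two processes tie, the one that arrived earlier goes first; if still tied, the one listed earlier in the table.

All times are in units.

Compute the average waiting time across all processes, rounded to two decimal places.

Timeline: | A 0-1 | C 1-11 | E 11-19 | D 19-25 | B 25-37 |
Completion: A=1  B=37  C=11  D=25  E=19
Waiting times: A=0, B=25, C=0, D=16, E=6
Average waiting = (0+25+0+16+6) / 5 = 47/5 = 9.40

9.40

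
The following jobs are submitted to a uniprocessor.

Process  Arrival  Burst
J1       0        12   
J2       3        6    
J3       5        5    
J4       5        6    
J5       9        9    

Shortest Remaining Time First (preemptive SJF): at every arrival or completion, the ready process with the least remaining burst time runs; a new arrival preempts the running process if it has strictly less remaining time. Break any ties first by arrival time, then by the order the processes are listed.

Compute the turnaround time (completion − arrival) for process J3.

9

Schedule: | J1 0-3 | J2 3-9 | J3 9-14 | J4 14-20 | J1 20-29 | J5 29-38 |
Completion: J1=29  J2=9  J3=14  J4=20  J5=38
Turnaround(J3) = completion − arrival = 14 − 5 = 9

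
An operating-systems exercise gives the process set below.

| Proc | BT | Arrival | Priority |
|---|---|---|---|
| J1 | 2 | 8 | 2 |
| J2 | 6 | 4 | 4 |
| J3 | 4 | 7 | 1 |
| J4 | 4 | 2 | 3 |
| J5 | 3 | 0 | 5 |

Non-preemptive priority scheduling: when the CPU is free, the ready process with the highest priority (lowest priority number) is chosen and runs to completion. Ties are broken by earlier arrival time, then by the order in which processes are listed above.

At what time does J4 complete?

7

Gantt: | J5 0-3 | J4 3-7 | J3 7-11 | J1 11-13 | J2 13-19 |
Completion: J1=13  J2=19  J3=11  J4=7  J5=3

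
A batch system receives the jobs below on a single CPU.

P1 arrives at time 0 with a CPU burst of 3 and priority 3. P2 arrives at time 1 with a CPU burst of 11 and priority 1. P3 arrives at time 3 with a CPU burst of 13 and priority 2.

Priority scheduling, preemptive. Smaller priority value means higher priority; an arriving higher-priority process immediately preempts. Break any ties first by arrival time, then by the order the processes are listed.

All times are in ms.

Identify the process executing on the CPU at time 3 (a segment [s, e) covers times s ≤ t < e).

P2

Schedule: | P1 0-1 | P2 1-12 | P3 12-25 | P1 25-27 |
Completion: P1=27  P2=12  P3=25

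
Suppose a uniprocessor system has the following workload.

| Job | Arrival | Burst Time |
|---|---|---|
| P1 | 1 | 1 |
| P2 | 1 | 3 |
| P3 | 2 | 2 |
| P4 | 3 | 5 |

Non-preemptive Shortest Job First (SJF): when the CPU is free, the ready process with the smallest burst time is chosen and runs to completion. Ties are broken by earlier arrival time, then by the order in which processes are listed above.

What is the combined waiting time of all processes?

7

Timeline: | idle 0-1 | P1 1-2 | P3 2-4 | P2 4-7 | P4 7-12 |
Completion: P1=2  P2=7  P3=4  P4=12
Waiting = turnaround − burst: P1=0, P2=3, P3=0, P4=4
Total waiting = 0 + 3 + 0 + 4 = 7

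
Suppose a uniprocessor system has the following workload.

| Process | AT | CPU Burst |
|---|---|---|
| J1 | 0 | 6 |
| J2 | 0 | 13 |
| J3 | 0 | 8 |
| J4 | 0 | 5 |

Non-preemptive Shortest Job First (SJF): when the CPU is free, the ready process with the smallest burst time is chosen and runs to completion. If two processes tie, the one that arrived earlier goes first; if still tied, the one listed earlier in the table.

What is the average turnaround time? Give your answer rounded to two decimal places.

16.75

Gantt: | J4 0-5 | J1 5-11 | J3 11-19 | J2 19-32 |
Completion: J1=11  J2=32  J3=19  J4=5
Turnaround times: J1=11, J2=32, J3=19, J4=5
Average turnaround = (11+32+19+5) / 4 = 67/4 = 16.75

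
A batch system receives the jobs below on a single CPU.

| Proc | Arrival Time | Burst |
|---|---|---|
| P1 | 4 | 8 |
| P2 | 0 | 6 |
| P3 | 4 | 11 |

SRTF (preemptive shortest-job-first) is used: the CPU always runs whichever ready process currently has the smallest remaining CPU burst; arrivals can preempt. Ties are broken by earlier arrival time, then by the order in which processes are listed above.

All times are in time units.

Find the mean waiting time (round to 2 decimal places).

4.00

Gantt: | P2 0-6 | P1 6-14 | P3 14-25 |
Completion: P1=14  P2=6  P3=25
Turnaround (C−A): P1=10  P2=6  P3=21
Waiting times: P1=2, P2=0, P3=10
Average waiting = (2+0+10) / 3 = 12/3 = 4.00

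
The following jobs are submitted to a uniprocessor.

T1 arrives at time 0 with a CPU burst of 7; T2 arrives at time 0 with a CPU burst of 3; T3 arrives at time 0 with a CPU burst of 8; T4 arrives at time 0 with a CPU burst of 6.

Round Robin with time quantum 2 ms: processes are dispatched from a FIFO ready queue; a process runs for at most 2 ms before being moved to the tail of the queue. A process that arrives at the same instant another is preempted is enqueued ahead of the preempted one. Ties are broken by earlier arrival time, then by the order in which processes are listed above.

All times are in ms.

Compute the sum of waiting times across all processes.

Timeline: | T1 0-2 | T2 2-4 | T3 4-6 | T4 6-8 | T1 8-10 | T2 10-11 | T3 11-13 | T4 13-15 | T1 15-17 | T3 17-19 | T4 19-21 | T1 21-22 | T3 22-24 |
Completion: T1=22  T2=11  T3=24  T4=21
Turnaround (C−A): T1=22  T2=11  T3=24  T4=21
Waiting = turnaround − burst: T1=15, T2=8, T3=16, T4=15
Total waiting = 15 + 8 + 16 + 15 = 54

54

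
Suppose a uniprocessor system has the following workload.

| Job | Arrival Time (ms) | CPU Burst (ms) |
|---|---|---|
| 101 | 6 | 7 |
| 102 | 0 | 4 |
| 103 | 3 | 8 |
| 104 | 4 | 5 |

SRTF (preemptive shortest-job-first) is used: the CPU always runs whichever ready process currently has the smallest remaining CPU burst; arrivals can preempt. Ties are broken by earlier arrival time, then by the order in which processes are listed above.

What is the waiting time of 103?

Gantt: | 102 0-4 | 104 4-9 | 101 9-16 | 103 16-24 |
Completion: 101=16  102=4  103=24  104=9
Waiting(103) = turnaround − burst = 21 − 8 = 13

13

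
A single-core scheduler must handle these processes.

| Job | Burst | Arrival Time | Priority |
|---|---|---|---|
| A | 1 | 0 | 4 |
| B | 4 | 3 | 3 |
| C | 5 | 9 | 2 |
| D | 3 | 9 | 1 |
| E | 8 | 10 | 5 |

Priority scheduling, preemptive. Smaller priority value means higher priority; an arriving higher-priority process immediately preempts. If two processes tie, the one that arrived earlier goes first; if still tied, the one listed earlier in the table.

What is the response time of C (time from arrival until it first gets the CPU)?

3

Schedule: | A 0-1 | idle 1-3 | B 3-7 | idle 7-9 | D 9-12 | C 12-17 | E 17-25 |
Completion: A=1  B=7  C=17  D=12  E=25
Response(C) = first start − arrival = 12 − 9 = 3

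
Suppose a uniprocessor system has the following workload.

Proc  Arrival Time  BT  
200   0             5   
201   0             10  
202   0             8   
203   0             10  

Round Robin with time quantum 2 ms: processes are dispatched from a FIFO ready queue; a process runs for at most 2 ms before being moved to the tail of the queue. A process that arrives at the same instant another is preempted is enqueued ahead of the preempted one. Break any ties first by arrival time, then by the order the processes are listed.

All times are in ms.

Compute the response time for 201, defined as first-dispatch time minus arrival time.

2

Schedule: | 200 0-2 | 201 2-4 | 202 4-6 | 203 6-8 | 200 8-10 | 201 10-12 | 202 12-14 | 203 14-16 | 200 16-17 | 201 17-19 | 202 19-21 | 203 21-23 | 201 23-25 | 202 25-27 | 203 27-29 | 201 29-31 | 203 31-33 |
Completion: 200=17  201=31  202=27  203=33
Turnaround (C−A): 200=17  201=31  202=27  203=33
Response(201) = first start − arrival = 2 − 0 = 2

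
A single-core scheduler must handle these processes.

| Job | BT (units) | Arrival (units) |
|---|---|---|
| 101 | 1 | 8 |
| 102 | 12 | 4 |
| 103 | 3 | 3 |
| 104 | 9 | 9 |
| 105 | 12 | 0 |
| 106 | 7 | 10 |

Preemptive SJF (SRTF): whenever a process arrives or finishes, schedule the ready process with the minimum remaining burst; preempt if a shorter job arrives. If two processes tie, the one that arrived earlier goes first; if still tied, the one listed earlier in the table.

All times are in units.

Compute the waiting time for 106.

6

Schedule: | 105 0-3 | 103 3-6 | 105 6-8 | 101 8-9 | 105 9-16 | 106 16-23 | 104 23-32 | 102 32-44 |
Completion: 101=9  102=44  103=6  104=32  105=16  106=23
Turnaround (C−A): 101=1  102=40  103=3  104=23  105=16  106=13
Waiting(106) = turnaround − burst = 13 − 7 = 6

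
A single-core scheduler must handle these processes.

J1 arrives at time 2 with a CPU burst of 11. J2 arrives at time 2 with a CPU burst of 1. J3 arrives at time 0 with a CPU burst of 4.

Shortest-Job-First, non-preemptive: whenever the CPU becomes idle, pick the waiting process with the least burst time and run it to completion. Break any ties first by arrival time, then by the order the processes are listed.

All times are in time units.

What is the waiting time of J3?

Schedule: | J3 0-4 | J2 4-5 | J1 5-16 |
Completion: J1=16  J2=5  J3=4
Waiting(J3) = turnaround − burst = 4 − 4 = 0

0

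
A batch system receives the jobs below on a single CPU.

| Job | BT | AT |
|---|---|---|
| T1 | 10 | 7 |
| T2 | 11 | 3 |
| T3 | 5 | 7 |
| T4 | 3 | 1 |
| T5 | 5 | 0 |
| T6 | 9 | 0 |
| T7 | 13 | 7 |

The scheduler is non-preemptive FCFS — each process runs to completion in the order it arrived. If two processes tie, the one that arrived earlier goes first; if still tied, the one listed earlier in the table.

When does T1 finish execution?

38

Schedule: | T5 0-5 | T6 5-14 | T4 14-17 | T2 17-28 | T1 28-38 | T3 38-43 | T7 43-56 |
Completion: T1=38  T2=28  T3=43  T4=17  T5=5  T6=14  T7=56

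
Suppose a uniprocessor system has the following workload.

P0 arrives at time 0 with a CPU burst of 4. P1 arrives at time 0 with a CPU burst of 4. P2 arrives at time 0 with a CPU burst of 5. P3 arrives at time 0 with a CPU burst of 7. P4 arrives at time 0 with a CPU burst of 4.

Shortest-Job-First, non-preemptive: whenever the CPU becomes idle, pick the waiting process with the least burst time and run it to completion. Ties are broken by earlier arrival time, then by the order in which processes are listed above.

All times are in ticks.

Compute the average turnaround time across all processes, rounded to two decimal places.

13.00

Gantt: | P0 0-4 | P1 4-8 | P4 8-12 | P2 12-17 | P3 17-24 |
Completion: P0=4  P1=8  P2=17  P3=24  P4=12
Turnaround (C−A): P0=4  P1=8  P2=17  P3=24  P4=12
Turnaround times: P0=4, P1=8, P2=17, P3=24, P4=12
Average turnaround = (4+8+17+24+12) / 5 = 65/5 = 13.00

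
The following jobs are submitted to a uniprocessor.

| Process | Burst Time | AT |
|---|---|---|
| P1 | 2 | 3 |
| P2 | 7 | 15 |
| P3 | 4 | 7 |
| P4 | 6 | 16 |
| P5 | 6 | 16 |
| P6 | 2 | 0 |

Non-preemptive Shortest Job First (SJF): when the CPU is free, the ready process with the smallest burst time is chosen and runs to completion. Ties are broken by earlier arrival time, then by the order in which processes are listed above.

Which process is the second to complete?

Schedule: | P6 0-2 | idle 2-3 | P1 3-5 | idle 5-7 | P3 7-11 | idle 11-15 | P2 15-22 | P4 22-28 | P5 28-34 |
Completion: P1=5  P2=22  P3=11  P4=28  P5=34  P6=2
Turnaround (C−A): P1=2  P2=7  P3=4  P4=12  P5=18  P6=2
Finish order: P6 → P1 → P3 → P2 → P4 → P5

P1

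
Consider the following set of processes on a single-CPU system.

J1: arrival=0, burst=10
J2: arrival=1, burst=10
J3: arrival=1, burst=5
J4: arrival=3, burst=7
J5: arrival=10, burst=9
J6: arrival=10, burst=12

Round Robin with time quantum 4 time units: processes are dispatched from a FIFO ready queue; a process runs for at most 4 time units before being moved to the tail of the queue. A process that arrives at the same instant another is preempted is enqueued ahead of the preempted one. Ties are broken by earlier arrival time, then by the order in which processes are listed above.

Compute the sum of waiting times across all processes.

171

Schedule: | J1 0-4 | J2 4-8 | J3 8-12 | J4 12-16 | J1 16-20 | J2 20-24 | J5 24-28 | J6 28-32 | J3 32-33 | J4 33-36 | J1 36-38 | J2 38-40 | J5 40-44 | J6 44-48 | J5 48-49 | J6 49-53 |
Completion: J1=38  J2=40  J3=33  J4=36  J5=49  J6=53
Turnaround (C−A): J1=38  J2=39  J3=32  J4=33  J5=39  J6=43
Waiting = turnaround − burst: J1=28, J2=29, J3=27, J4=26, J5=30, J6=31
Total waiting = 28 + 29 + 27 + 26 + 30 + 31 = 171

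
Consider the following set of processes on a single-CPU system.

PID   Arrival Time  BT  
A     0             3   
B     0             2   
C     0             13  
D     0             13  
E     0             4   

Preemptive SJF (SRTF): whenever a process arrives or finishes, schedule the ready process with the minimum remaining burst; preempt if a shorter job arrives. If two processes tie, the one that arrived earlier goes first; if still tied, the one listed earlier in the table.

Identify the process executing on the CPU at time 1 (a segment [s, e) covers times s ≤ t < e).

Timeline: | B 0-2 | A 2-5 | E 5-9 | C 9-22 | D 22-35 |
Completion: A=5  B=2  C=22  D=35  E=9
Turnaround (C−A): A=5  B=2  C=22  D=35  E=9

B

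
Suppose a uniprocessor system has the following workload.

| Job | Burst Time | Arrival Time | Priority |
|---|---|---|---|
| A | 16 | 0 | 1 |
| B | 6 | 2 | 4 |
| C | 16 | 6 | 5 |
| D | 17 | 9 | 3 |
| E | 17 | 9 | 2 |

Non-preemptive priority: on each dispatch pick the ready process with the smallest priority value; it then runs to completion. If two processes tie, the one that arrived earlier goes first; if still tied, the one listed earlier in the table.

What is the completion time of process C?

72

Gantt: | A 0-16 | E 16-33 | D 33-50 | B 50-56 | C 56-72 |
Completion: A=16  B=56  C=72  D=50  E=33
Turnaround (C−A): A=16  B=54  C=66  D=41  E=24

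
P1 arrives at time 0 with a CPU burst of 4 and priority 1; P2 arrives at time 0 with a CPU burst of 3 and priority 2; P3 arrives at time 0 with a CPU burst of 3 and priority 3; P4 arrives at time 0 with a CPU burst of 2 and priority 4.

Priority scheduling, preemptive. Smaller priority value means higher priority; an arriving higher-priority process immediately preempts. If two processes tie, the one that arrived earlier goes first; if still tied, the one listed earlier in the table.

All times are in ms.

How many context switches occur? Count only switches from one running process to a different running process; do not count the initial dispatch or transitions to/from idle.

Gantt: | P1 0-4 | P2 4-7 | P3 7-10 | P4 10-12 |
Completion: P1=4  P2=7  P3=10  P4=12

3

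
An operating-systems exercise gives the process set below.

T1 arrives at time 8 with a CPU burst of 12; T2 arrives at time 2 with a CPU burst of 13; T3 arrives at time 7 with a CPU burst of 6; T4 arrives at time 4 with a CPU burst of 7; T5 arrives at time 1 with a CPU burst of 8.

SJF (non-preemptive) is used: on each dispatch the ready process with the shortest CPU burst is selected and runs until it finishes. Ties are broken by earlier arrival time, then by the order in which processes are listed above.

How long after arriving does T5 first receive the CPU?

0

Timeline: | idle 0-1 | T5 1-9 | T3 9-15 | T4 15-22 | T1 22-34 | T2 34-47 |
Completion: T1=34  T2=47  T3=15  T4=22  T5=9
Response(T5) = first start − arrival = 1 − 1 = 0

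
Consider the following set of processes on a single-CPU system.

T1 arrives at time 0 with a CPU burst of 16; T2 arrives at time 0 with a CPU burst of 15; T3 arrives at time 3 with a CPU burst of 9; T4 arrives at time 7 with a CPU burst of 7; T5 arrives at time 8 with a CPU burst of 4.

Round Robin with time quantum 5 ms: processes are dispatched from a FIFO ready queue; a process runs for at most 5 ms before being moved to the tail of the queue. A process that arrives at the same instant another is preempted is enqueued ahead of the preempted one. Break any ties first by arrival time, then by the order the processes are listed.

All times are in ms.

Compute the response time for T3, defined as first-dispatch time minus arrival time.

7

Schedule: | T1 0-5 | T2 5-10 | T3 10-15 | T1 15-20 | T4 20-25 | T5 25-29 | T2 29-34 | T3 34-38 | T1 38-43 | T4 43-45 | T2 45-50 | T1 50-51 |
Completion: T1=51  T2=50  T3=38  T4=45  T5=29
Turnaround (C−A): T1=51  T2=50  T3=35  T4=38  T5=21
Response(T3) = first start − arrival = 10 − 3 = 7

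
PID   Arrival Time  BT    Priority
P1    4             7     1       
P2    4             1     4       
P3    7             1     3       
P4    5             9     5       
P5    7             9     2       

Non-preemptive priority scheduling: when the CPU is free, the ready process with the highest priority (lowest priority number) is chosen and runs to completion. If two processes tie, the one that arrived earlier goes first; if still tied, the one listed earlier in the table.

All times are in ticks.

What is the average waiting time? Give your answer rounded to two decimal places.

Gantt: | idle 0-4 | P1 4-11 | P5 11-20 | P3 20-21 | P2 21-22 | P4 22-31 |
Completion: P1=11  P2=22  P3=21  P4=31  P5=20
Turnaround (C−A): P1=7  P2=18  P3=14  P4=26  P5=13
Waiting times: P1=0, P2=17, P3=13, P4=17, P5=4
Average waiting = (0+17+13+17+4) / 5 = 51/5 = 10.20

10.20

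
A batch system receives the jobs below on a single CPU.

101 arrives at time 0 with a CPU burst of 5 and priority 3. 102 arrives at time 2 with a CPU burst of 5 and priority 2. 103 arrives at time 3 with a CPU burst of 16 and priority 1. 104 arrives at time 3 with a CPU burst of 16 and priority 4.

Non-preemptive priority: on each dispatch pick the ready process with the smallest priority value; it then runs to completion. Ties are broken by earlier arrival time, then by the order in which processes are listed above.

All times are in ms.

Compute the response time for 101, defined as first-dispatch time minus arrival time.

Timeline: | 101 0-5 | 103 5-21 | 102 21-26 | 104 26-42 |
Completion: 101=5  102=26  103=21  104=42
Response(101) = first start − arrival = 0 − 0 = 0

0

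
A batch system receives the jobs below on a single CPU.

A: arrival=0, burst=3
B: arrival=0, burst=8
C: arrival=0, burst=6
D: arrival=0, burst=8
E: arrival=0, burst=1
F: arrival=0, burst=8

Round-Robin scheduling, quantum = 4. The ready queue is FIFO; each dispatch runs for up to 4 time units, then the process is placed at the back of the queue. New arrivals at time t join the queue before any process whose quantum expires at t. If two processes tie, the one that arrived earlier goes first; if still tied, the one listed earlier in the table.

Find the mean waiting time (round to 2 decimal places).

16.50

Schedule: | A 0-3 | B 3-7 | C 7-11 | D 11-15 | E 15-16 | F 16-20 | B 20-24 | C 24-26 | D 26-30 | F 30-34 |
Completion: A=3  B=24  C=26  D=30  E=16  F=34
Waiting times: A=0, B=16, C=20, D=22, E=15, F=26
Average waiting = (0+16+20+22+15+26) / 6 = 99/6 = 16.50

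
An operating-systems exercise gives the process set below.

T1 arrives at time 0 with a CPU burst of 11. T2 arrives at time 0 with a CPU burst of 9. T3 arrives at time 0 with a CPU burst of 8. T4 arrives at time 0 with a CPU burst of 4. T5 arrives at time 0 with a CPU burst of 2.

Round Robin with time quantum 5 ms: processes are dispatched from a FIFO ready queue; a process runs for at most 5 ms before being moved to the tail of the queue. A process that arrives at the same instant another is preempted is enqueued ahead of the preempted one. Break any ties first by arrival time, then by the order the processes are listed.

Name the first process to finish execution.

Schedule: | T1 0-5 | T2 5-10 | T3 10-15 | T4 15-19 | T5 19-21 | T1 21-26 | T2 26-30 | T3 30-33 | T1 33-34 |
Completion: T1=34  T2=30  T3=33  T4=19  T5=21
Finish order: T4 → T5 → T2 → T3 → T1

T4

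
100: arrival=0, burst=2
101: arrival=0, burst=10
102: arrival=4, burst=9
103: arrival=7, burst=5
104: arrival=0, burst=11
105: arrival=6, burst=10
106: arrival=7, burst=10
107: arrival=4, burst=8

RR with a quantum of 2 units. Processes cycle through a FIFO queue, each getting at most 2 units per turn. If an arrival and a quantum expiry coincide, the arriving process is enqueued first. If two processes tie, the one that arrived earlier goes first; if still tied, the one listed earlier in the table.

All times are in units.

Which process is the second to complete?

103

Schedule: | 100 0-2 | 101 2-4 | 104 4-6 | 102 6-8 | 107 8-10 | 101 10-12 | 105 12-14 | 104 14-16 | 103 16-18 | 106 18-20 | 102 20-22 | 107 22-24 | 101 24-26 | 105 26-28 | 104 28-30 | 103 30-32 | 106 32-34 | 102 34-36 | 107 36-38 | 101 38-40 | 105 40-42 | 104 42-44 | 103 44-45 | 106 45-47 | 102 47-49 | 107 49-51 | 101 51-53 | 105 53-55 | 104 55-57 | 106 57-59 | 102 59-60 | 105 60-62 | 104 62-63 | 106 63-65 |
Completion: 100=2  101=53  102=60  103=45  104=63  105=62  106=65  107=51
Turnaround (C−A): 100=2  101=53  102=56  103=38  104=63  105=56  106=58  107=47
Finish order: 100 → 103 → 107 → 101 → 102 → 105 → 104 → 106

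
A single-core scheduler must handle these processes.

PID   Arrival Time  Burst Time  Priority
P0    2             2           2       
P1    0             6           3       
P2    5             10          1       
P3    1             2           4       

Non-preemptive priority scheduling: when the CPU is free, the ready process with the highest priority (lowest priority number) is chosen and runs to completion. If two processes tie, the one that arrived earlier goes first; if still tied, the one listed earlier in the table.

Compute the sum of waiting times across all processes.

Schedule: | P1 0-6 | P2 6-16 | P0 16-18 | P3 18-20 |
Completion: P0=18  P1=6  P2=16  P3=20
Waiting = turnaround − burst: P0=14, P1=0, P2=1, P3=17
Total waiting = 14 + 0 + 1 + 17 = 32

32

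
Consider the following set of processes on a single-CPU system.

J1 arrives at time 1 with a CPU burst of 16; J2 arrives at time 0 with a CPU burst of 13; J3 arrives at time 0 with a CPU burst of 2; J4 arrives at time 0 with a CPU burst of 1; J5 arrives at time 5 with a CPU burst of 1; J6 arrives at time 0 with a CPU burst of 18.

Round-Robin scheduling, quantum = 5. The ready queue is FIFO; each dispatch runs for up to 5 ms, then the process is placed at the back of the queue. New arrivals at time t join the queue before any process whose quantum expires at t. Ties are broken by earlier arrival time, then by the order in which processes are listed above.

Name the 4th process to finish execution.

Gantt: | J2 0-5 | J3 5-7 | J4 7-8 | J6 8-13 | J1 13-18 | J5 18-19 | J2 19-24 | J6 24-29 | J1 29-34 | J2 34-37 | J6 37-42 | J1 42-47 | J6 47-50 | J1 50-51 |
Completion: J1=51  J2=37  J3=7  J4=8  J5=19  J6=50
Turnaround (C−A): J1=50  J2=37  J3=7  J4=8  J5=14  J6=50
Finish order: J3 → J4 → J5 → J2 → J6 → J1

J2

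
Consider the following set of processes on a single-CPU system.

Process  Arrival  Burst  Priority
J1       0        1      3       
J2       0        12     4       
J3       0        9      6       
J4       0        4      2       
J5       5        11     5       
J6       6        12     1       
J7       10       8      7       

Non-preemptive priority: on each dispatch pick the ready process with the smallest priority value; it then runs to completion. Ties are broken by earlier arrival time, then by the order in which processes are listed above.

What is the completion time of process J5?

Schedule: | J4 0-4 | J1 4-5 | J2 5-17 | J6 17-29 | J5 29-40 | J3 40-49 | J7 49-57 |
Completion: J1=5  J2=17  J3=49  J4=4  J5=40  J6=29  J7=57
Turnaround (C−A): J1=5  J2=17  J3=49  J4=4  J5=35  J6=23  J7=47

40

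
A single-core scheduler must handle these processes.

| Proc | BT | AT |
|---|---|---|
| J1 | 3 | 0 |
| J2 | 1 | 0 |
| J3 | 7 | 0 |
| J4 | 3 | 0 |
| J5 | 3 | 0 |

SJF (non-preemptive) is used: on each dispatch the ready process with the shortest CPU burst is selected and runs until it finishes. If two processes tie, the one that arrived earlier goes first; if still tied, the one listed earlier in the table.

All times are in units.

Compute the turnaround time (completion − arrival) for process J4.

7

Schedule: | J2 0-1 | J1 1-4 | J4 4-7 | J5 7-10 | J3 10-17 |
Completion: J1=4  J2=1  J3=17  J4=7  J5=10
Turnaround (C−A): J1=4  J2=1  J3=17  J4=7  J5=10
Turnaround(J4) = completion − arrival = 7 − 0 = 7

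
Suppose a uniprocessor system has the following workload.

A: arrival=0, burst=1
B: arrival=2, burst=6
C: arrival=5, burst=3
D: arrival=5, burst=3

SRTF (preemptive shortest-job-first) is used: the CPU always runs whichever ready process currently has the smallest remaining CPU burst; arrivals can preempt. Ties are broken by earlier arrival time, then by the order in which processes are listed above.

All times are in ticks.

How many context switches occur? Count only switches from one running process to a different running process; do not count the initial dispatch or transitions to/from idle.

2

Schedule: | A 0-1 | idle 1-2 | B 2-8 | C 8-11 | D 11-14 |
Completion: A=1  B=8  C=11  D=14
Turnaround (C−A): A=1  B=6  C=6  D=9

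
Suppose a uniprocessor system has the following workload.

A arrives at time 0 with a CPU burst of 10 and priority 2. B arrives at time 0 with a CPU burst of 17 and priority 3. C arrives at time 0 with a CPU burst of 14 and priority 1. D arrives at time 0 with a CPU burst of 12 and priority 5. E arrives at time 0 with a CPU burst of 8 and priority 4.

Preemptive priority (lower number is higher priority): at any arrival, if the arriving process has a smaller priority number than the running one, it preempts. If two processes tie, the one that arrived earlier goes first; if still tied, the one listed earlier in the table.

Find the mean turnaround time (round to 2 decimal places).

37.80

Gantt: | C 0-14 | A 14-24 | B 24-41 | E 41-49 | D 49-61 |
Completion: A=24  B=41  C=14  D=61  E=49
Turnaround times: A=24, B=41, C=14, D=61, E=49
Average turnaround = (24+41+14+61+49) / 5 = 189/5 = 37.80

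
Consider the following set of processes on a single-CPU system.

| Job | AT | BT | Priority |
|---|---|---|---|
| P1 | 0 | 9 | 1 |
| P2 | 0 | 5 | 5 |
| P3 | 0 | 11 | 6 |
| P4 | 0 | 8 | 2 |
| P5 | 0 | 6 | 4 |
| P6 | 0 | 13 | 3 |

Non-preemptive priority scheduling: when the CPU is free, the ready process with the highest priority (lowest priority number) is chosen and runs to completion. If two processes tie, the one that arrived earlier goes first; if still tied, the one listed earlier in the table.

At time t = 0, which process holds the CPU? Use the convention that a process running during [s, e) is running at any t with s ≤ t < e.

Gantt: | P1 0-9 | P4 9-17 | P6 17-30 | P5 30-36 | P2 36-41 | P3 41-52 |
Completion: P1=9  P2=41  P3=52  P4=17  P5=36  P6=30

P1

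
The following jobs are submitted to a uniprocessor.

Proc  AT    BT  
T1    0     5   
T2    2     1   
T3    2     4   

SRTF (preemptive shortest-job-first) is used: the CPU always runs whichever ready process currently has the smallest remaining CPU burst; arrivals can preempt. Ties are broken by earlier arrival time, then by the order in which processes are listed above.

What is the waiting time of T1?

1

Schedule: | T1 0-2 | T2 2-3 | T1 3-6 | T3 6-10 |
Completion: T1=6  T2=3  T3=10
Waiting(T1) = turnaround − burst = 6 − 5 = 1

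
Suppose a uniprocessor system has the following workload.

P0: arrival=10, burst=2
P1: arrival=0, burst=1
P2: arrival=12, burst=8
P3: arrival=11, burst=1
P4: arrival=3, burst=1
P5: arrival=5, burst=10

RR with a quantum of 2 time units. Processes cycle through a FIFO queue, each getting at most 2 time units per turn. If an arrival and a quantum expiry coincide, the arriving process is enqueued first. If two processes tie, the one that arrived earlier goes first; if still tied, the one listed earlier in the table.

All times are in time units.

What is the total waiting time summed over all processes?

14

Timeline: | P1 0-1 | idle 1-3 | P4 3-4 | idle 4-5 | P5 5-11 | P0 11-13 | P3 13-14 | P5 14-16 | P2 16-18 | P5 18-20 | P2 20-26 |
Completion: P0=13  P1=1  P2=26  P3=14  P4=4  P5=20
Turnaround (C−A): P0=3  P1=1  P2=14  P3=3  P4=1  P5=15
Waiting = turnaround − burst: P0=1, P1=0, P2=6, P3=2, P4=0, P5=5
Total waiting = 1 + 0 + 6 + 2 + 0 + 5 = 14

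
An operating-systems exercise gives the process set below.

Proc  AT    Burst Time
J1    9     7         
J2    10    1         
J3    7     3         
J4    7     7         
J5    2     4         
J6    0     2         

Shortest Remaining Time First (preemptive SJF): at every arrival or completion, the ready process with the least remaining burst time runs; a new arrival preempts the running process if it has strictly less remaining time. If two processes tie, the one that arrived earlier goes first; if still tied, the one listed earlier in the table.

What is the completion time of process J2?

11

Gantt: | J6 0-2 | J5 2-6 | idle 6-7 | J3 7-10 | J2 10-11 | J4 11-18 | J1 18-25 |
Completion: J1=25  J2=11  J3=10  J4=18  J5=6  J6=2
Turnaround (C−A): J1=16  J2=1  J3=3  J4=11  J5=4  J6=2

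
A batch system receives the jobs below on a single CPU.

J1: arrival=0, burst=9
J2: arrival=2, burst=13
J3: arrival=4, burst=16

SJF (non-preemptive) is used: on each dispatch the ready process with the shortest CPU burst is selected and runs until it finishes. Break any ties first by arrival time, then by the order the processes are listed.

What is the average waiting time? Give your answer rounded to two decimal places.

8.33

Gantt: | J1 0-9 | J2 9-22 | J3 22-38 |
Completion: J1=9  J2=22  J3=38
Turnaround (C−A): J1=9  J2=20  J3=34
Waiting times: J1=0, J2=7, J3=18
Average waiting = (0+7+18) / 3 = 25/3 = 8.33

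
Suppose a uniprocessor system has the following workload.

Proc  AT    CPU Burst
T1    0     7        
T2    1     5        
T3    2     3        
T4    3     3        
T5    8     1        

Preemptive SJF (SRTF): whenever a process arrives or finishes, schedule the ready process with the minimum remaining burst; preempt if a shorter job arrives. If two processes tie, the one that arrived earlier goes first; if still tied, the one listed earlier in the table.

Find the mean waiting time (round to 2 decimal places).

4.20

Schedule: | T1 0-1 | T2 1-2 | T3 2-5 | T4 5-8 | T5 8-9 | T2 9-13 | T1 13-19 |
Completion: T1=19  T2=13  T3=5  T4=8  T5=9
Turnaround (C−A): T1=19  T2=12  T3=3  T4=5  T5=1
Waiting times: T1=12, T2=7, T3=0, T4=2, T5=0
Average waiting = (12+7+0+2+0) / 5 = 21/5 = 4.20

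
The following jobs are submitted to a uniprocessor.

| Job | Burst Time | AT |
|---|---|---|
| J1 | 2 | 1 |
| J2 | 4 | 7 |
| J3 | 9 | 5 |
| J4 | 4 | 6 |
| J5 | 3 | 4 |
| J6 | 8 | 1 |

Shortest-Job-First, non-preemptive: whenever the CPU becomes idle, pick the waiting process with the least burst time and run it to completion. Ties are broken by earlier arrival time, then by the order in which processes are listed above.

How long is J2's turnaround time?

15

Gantt: | idle 0-1 | J1 1-3 | J6 3-11 | J5 11-14 | J4 14-18 | J2 18-22 | J3 22-31 |
Completion: J1=3  J2=22  J3=31  J4=18  J5=14  J6=11
Turnaround(J2) = completion − arrival = 22 − 7 = 15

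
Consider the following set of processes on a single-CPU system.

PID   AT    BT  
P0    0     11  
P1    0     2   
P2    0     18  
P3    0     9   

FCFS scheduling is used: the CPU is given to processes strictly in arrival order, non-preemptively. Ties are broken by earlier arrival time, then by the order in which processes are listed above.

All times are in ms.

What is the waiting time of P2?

13

Gantt: | P0 0-11 | P1 11-13 | P2 13-31 | P3 31-40 |
Completion: P0=11  P1=13  P2=31  P3=40
Turnaround (C−A): P0=11  P1=13  P2=31  P3=40
Waiting(P2) = turnaround − burst = 31 − 18 = 13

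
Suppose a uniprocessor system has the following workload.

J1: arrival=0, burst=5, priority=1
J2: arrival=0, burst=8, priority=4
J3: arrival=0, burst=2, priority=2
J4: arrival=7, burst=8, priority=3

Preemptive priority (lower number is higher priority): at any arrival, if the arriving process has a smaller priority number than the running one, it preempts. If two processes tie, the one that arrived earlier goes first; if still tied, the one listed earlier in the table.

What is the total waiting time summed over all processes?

20

Timeline: | J1 0-5 | J3 5-7 | J4 7-15 | J2 15-23 |
Completion: J1=5  J2=23  J3=7  J4=15
Turnaround (C−A): J1=5  J2=23  J3=7  J4=8
Waiting = turnaround − burst: J1=0, J2=15, J3=5, J4=0
Total waiting = 0 + 15 + 5 + 0 = 20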